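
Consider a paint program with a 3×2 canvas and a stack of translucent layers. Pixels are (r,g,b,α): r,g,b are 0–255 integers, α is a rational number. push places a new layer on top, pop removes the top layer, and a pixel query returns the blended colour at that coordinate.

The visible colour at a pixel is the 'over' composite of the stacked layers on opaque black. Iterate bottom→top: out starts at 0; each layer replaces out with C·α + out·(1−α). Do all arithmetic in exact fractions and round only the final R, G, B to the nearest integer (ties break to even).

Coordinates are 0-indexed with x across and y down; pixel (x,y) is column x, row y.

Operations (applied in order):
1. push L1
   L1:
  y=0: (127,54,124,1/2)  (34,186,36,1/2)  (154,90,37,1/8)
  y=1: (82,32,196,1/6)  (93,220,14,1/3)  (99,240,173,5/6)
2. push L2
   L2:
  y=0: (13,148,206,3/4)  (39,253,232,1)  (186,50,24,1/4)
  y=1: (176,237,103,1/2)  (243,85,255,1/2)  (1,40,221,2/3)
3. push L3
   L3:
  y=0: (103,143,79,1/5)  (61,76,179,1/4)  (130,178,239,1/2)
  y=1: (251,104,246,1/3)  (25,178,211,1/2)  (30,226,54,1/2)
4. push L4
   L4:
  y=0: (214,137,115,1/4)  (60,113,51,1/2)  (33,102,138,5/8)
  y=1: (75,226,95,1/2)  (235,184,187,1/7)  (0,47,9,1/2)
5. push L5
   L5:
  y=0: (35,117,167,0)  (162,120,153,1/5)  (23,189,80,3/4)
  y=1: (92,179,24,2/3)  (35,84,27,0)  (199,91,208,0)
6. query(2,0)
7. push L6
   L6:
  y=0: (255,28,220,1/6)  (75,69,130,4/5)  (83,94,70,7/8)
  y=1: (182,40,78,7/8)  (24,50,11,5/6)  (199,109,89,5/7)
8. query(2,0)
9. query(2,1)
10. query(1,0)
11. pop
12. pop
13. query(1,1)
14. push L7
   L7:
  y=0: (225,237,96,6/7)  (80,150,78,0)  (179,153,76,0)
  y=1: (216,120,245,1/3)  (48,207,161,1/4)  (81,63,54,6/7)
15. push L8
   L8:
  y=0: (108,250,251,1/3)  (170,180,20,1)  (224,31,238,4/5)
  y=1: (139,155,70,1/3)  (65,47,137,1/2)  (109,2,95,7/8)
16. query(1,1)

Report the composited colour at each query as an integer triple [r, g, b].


query (2,0) [L1,L2,L3,L4,L5] — begin 0,0,0
+L1 (α=1/8) → [77/4, 45/4, 37/8]
+L2 (α=1/4) → [975/16, 335/16, 303/32]
+L3 (α=1/2) → [3055/32, 3183/32, 7951/64]
+L4 (α=5/8) → [14445/256, 25869/256, 68013/512]
+L5 (α=3/4) → [32109/1024, 171021/1024, 190893/2048]
= [31, 167, 93]

(2,0) stack=L1,L2,L3,L4,L5,L6; from [0,0,0]:
+L1 (α=1/8) → [77/4, 45/4, 37/8]
+L2 (α=1/4) → [975/16, 335/16, 303/32]
+L3 (α=1/2) → [3055/32, 3183/32, 7951/64]
+L4 (α=5/8) → [14445/256, 25869/256, 68013/512]
+L5 (α=3/4) → [32109/1024, 171021/1024, 190893/2048]
+L6 (α=7/8) → [627053/8192, 844813/8192, 1194413/16384]
→ [77, 103, 73]

query (2,1) [L1,L2,L3,L4,L5,L6] — begin 0,0,0
+L1 (α=5/6) → [165/2, 200, 865/6]
+L2 (α=2/3) → [169/6, 280/3, 3517/18]
+L3 (α=1/2) → [349/12, 479/3, 4489/36]
+L4 (α=1/2) → [349/24, 310/3, 4813/72]
+L5 (α=0) → [349/24, 310/3, 4813/72]
+L6 (α=5/7) → [12289/84, 2255/21, 20833/252]
= [146, 107, 83]

at x=1,y=0 over L1,L2,L3,L4,L5,L6:
after L1 α=1/2: [17, 93, 18]
after L2 α=1: [39, 253, 232]
after L3 α=1/4: [89/2, 835/4, 875/4]
after L4 α=1/2: [209/4, 1287/8, 1079/8]
after L5 α=1/5: [371/5, 1527/10, 277/2]
after L6 α=4/5: [1871/25, 4287/50, 1317/10]
→ [75, 86, 132]

query (1,1) [L1,L2,L3,L4] — begin 0,0,0
+L1 (α=1/3) → [31, 220/3, 14/3]
+L2 (α=1/2) → [137, 475/6, 779/6]
+L3 (α=1/2) → [81, 1543/12, 2045/12]
+L4 (α=1/7) → [103, 273/2, 2419/14]
= [103, 136, 173]

(1,1) stack=L1,L2,L3,L4,L7,L8; from [0,0,0]:
+L1 (α=1/3) → [31, 220/3, 14/3]
+L2 (α=1/2) → [137, 475/6, 779/6]
+L3 (α=1/2) → [81, 1543/12, 2045/12]
+L4 (α=1/7) → [103, 273/2, 2419/14]
+L7 (α=1/4) → [357/4, 1233/8, 9511/56]
+L8 (α=1/2) → [617/8, 1609/16, 17183/112]
= [77, 101, 153]


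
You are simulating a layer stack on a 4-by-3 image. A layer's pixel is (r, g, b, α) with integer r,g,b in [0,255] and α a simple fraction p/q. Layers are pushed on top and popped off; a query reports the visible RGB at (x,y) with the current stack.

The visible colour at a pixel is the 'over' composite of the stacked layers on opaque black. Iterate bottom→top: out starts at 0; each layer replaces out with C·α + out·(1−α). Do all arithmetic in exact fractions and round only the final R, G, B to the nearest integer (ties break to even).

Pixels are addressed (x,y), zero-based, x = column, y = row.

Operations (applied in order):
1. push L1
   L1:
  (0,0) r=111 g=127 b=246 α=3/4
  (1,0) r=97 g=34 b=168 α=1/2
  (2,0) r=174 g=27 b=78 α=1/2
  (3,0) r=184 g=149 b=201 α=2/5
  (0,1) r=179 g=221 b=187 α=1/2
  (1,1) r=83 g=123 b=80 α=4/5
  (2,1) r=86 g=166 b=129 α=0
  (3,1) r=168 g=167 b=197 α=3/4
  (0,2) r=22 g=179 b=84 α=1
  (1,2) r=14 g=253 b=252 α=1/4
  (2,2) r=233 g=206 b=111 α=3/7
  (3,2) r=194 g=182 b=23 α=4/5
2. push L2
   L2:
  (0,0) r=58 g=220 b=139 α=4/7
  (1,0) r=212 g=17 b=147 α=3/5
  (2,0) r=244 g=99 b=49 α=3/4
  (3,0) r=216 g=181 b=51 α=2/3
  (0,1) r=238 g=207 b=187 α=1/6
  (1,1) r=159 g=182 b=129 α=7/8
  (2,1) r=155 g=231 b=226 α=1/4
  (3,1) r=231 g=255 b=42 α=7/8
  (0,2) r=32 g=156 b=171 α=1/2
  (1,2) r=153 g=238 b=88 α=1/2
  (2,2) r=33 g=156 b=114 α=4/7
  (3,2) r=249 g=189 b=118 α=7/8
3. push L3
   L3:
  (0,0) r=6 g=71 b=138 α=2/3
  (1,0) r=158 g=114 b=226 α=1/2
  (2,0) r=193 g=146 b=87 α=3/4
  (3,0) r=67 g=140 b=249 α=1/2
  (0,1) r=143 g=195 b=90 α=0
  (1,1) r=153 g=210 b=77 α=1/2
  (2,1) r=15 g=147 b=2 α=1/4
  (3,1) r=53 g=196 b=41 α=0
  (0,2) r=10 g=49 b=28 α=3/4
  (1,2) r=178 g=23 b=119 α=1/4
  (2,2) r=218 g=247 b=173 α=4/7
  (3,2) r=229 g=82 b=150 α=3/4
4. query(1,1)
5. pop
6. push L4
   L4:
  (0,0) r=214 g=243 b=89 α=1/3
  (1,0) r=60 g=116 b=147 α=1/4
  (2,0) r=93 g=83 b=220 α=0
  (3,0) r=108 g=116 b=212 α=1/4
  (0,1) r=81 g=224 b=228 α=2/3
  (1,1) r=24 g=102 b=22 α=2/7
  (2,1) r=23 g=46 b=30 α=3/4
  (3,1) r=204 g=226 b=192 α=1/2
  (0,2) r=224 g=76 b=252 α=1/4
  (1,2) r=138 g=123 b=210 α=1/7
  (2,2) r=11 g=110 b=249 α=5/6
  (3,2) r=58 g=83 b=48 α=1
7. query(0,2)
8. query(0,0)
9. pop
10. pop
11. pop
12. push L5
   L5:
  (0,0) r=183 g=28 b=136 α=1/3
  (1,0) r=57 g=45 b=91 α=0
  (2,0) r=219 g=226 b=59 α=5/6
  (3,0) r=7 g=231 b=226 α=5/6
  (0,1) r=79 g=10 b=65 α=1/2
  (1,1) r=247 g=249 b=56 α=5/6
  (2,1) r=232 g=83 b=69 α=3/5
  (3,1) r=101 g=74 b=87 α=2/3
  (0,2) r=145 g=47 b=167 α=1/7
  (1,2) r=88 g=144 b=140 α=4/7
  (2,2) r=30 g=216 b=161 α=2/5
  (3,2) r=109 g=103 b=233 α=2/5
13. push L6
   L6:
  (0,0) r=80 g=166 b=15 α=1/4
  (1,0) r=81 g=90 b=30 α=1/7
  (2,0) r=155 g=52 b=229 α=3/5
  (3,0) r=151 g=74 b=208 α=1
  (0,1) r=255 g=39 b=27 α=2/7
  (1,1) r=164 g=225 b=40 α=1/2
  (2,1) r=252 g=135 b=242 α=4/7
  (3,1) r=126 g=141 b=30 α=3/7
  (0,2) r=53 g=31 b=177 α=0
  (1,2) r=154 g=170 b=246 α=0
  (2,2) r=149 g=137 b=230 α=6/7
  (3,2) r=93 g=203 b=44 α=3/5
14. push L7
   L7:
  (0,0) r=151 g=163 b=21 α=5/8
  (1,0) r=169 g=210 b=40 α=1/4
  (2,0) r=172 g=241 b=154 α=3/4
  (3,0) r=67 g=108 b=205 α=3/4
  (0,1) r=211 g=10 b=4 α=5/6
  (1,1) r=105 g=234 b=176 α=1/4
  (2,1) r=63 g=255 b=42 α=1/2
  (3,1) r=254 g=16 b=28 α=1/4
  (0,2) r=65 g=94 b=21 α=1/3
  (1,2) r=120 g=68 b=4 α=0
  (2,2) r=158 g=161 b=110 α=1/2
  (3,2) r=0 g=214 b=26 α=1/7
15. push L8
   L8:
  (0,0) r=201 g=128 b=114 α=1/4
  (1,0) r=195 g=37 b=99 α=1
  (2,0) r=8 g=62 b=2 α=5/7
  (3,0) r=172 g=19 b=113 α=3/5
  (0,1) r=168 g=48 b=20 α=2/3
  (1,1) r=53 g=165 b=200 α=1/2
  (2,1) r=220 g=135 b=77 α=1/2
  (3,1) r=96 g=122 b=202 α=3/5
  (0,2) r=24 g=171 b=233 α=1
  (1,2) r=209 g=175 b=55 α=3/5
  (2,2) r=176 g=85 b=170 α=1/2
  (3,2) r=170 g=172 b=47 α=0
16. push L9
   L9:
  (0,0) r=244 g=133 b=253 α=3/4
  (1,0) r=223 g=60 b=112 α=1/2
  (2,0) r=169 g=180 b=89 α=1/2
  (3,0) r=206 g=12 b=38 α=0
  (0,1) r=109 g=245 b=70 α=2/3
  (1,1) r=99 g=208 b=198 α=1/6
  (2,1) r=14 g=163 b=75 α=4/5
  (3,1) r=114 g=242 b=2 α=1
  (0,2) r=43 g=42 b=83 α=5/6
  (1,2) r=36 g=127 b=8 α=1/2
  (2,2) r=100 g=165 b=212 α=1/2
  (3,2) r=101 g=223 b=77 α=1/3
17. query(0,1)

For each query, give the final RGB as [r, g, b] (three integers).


(1,1) stack=L1,L2,L3; from [0,0,0]:
L1 α=4/5: [332/5, 492/5, 64]
L2 α=7/8: [5897/40, 3431/20, 967/8]
L3 α=1/2: [12017/80, 7631/40, 1583/16]
rounded: [150, 191, 99]

query (0,2) [L1,L2,L4] — begin 0,0,0
after L1 α=1: [22, 179, 84]
after L2 α=1/2: [27, 335/2, 255/2]
after L4 α=1/4: [305/4, 1157/8, 1269/8]
rounded: [76, 145, 159]

(0,0) stack=L1,L2,L4; from [0,0,0]:
after L1 α=3/4: [333/4, 381/4, 369/2]
after L2 α=4/7: [1927/28, 4663/28, 317/2]
after L4 α=1/3: [1641/14, 8065/42, 406/3]
= [117, 192, 135]

query (0,1) [L5,L6,L7,L8,L9] — begin 0,0,0
+L5 (α=1/2) → [79/2, 5, 65/2]
+L6 (α=2/7) → [1415/14, 103/7, 433/14]
+L7 (α=5/6) → [5395/28, 151/14, 713/84]
+L8 (α=2/3) → [14803/84, 1495/42, 4073/252]
+L9 (α=2/3) → [33115/252, 22075/126, 39353/756]
→ [131, 175, 52]


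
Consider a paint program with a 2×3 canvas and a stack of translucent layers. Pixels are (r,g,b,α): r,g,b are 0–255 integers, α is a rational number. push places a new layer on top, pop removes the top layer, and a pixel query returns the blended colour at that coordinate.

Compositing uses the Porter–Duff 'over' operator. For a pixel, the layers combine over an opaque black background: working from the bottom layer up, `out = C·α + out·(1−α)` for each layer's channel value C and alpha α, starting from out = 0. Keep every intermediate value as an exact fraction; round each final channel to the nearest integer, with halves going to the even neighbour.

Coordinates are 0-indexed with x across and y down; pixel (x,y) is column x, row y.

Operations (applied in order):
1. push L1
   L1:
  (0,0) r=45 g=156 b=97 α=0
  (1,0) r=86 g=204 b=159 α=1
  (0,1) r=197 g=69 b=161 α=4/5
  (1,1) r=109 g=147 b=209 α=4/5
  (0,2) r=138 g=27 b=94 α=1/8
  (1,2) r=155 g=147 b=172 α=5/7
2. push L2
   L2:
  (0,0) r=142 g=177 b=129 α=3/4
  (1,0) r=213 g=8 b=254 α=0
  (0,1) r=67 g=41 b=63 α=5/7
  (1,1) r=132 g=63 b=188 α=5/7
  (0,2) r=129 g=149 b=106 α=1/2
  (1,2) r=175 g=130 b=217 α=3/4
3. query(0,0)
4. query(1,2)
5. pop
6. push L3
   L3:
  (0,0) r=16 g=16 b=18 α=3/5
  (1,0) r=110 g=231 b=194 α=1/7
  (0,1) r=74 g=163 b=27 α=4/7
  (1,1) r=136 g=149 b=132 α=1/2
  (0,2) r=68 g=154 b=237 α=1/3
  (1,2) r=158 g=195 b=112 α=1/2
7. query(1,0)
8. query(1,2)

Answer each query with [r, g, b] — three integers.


at x=0,y=0 over L1,L2:
L1 α=0: [0, 0, 0]
L2 α=3/4: [213/2, 531/4, 387/4]
= [106, 133, 97]

query (1,2) [L1,L2] — begin 0,0,0
after L1 α=5/7: [775/7, 105, 860/7]
after L2 α=3/4: [2225/14, 495/4, 5417/28]
rounded: [159, 124, 193]

(1,0) stack=L1,L3; from [0,0,0]:
+L1 (α=1) → [86, 204, 159]
+L3 (α=1/7) → [626/7, 1455/7, 164]
→ [89, 208, 164]

at x=1,y=2 over L1,L3:
L1 α=5/7: [775/7, 105, 860/7]
L3 α=1/2: [1881/14, 150, 822/7]
→ [134, 150, 117]


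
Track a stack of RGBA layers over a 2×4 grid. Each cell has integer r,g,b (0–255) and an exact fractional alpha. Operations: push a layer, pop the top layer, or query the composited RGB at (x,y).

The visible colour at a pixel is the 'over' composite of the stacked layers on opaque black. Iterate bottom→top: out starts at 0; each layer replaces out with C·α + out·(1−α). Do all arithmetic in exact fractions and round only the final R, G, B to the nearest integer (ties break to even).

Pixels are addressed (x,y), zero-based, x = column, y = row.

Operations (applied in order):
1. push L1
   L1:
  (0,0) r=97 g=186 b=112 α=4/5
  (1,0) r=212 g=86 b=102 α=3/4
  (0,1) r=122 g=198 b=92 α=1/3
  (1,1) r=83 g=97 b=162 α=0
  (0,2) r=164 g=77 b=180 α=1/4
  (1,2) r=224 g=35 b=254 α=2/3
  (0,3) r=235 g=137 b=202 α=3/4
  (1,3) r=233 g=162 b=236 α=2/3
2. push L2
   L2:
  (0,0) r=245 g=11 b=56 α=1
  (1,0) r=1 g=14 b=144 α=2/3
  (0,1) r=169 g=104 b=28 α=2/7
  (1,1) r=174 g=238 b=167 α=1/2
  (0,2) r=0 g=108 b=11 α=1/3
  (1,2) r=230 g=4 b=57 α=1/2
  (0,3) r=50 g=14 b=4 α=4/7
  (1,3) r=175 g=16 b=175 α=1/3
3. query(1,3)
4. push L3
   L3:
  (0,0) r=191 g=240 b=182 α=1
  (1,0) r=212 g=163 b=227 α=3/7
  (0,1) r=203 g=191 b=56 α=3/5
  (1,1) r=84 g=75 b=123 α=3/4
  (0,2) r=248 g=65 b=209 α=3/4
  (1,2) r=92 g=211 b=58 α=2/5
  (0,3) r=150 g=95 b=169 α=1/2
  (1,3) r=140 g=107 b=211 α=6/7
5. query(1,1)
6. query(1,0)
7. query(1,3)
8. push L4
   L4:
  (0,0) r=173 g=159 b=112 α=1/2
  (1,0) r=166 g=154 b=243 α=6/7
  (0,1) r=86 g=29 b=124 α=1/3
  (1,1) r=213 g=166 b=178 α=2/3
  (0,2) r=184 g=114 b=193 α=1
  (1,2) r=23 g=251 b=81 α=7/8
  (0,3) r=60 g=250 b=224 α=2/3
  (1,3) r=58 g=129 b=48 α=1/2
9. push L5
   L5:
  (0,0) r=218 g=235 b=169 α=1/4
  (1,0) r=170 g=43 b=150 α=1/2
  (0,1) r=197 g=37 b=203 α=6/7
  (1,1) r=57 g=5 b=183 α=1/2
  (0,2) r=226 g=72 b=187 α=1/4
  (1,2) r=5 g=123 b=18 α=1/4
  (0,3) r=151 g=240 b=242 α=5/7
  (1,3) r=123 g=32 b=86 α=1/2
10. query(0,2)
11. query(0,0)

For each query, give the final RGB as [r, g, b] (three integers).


query (1,3) [L1,L2] — begin 0,0,0
+L1 (α=2/3) → [466/3, 108, 472/3]
+L2 (α=1/3) → [1457/9, 232/3, 1469/9]
= [162, 77, 163]

at x=1,y=1 over L1,L2,L3:
after L1 α=0: [0, 0, 0]
after L2 α=1/2: [87, 119, 167/2]
after L3 α=3/4: [339/4, 86, 905/8]
= [85, 86, 113]

at x=1,y=0 over L1,L2,L3:
after L1 α=3/4: [159, 129/2, 153/2]
after L2 α=2/3: [161/3, 185/6, 243/2]
after L3 α=3/7: [2552/21, 1837/21, 1167/7]
rounded: [122, 87, 167]

at x=1,y=3 over L1,L2,L3:
after L1 α=2/3: [466/3, 108, 472/3]
after L2 α=1/3: [1457/9, 232/3, 1469/9]
after L3 α=6/7: [9017/63, 2158/21, 12863/63]
rounded: [143, 103, 204]

at x=0,y=2 over L1,L2,L3,L4,L5:
after L1 α=1/4: [41, 77/4, 45]
after L2 α=1/3: [82/3, 293/6, 101/3]
after L3 α=3/4: [1157/6, 1463/24, 991/6]
after L4 α=1: [184, 114, 193]
after L5 α=1/4: [389/2, 207/2, 383/2]
rounded: [194, 104, 192]

at x=0,y=0 over L1,L2,L3,L4,L5:
L1 α=4/5: [388/5, 744/5, 448/5]
L2 α=1: [245, 11, 56]
L3 α=1: [191, 240, 182]
L4 α=1/2: [182, 399/2, 147]
L5 α=1/4: [191, 1667/8, 305/2]
rounded: [191, 208, 152]


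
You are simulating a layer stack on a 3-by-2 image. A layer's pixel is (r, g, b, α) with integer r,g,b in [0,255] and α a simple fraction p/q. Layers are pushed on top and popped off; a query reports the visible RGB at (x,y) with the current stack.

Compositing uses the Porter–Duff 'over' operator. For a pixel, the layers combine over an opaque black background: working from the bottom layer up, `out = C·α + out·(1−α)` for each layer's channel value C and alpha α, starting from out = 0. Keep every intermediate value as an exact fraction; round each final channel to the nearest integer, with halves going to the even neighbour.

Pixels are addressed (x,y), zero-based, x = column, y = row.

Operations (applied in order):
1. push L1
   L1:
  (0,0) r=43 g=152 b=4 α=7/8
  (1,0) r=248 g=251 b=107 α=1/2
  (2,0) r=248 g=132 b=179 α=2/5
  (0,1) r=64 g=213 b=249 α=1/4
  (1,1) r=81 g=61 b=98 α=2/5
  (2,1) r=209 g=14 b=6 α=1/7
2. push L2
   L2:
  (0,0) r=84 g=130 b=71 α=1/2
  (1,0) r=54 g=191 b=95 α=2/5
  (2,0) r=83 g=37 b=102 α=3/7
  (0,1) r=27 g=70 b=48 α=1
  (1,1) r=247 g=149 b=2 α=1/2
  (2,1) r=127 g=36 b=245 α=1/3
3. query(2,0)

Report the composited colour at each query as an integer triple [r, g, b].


query (2,0) [L1,L2] — begin 0,0,0
L1 α=2/5: [496/5, 264/5, 358/5]
L2 α=3/7: [3229/35, 1611/35, 2962/35]
= [92, 46, 85]


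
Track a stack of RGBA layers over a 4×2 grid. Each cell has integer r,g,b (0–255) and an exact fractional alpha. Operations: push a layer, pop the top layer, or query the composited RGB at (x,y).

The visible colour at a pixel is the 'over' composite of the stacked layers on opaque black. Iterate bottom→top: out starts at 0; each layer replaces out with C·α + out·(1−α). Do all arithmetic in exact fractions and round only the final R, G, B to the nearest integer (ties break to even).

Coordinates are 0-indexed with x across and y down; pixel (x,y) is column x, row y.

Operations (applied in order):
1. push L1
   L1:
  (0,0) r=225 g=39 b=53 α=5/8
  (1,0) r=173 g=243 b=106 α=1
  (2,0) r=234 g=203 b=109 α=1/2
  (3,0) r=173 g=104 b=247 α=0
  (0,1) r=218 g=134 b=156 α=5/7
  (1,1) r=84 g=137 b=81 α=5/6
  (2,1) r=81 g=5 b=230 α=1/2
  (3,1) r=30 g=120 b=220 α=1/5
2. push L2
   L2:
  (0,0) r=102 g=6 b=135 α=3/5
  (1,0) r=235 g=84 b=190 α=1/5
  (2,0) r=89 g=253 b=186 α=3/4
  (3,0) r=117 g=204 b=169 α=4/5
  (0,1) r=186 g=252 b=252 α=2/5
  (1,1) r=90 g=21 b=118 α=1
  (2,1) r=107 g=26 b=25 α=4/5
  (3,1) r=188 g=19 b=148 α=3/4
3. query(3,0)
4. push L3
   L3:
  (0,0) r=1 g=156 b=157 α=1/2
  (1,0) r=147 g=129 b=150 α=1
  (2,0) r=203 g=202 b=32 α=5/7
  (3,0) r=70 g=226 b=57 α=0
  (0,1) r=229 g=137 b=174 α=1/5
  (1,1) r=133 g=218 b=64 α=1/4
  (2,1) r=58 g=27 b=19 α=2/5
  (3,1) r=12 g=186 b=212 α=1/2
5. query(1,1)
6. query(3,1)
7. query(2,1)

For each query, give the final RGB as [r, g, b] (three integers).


query (3,0) [L1,L2] — begin 0,0,0
after L1 α=0: [0, 0, 0]
after L2 α=4/5: [468/5, 816/5, 676/5]
→ [94, 163, 135]

(1,1) stack=L1,L2,L3; from [0,0,0]:
L1 α=5/6: [70, 685/6, 135/2]
L2 α=1: [90, 21, 118]
L3 α=1/4: [403/4, 281/4, 209/2]
→ [101, 70, 104]

at x=3,y=1 over L1,L2,L3:
+L1 (α=1/5) → [6, 24, 44]
+L2 (α=3/4) → [285/2, 81/4, 122]
+L3 (α=1/2) → [309/4, 825/8, 167]
rounded: [77, 103, 167]

at x=2,y=1 over L1,L2,L3:
after L1 α=1/2: [81/2, 5/2, 115]
after L2 α=4/5: [937/10, 213/10, 43]
after L3 α=2/5: [3971/50, 1179/50, 167/5]
= [79, 24, 33]


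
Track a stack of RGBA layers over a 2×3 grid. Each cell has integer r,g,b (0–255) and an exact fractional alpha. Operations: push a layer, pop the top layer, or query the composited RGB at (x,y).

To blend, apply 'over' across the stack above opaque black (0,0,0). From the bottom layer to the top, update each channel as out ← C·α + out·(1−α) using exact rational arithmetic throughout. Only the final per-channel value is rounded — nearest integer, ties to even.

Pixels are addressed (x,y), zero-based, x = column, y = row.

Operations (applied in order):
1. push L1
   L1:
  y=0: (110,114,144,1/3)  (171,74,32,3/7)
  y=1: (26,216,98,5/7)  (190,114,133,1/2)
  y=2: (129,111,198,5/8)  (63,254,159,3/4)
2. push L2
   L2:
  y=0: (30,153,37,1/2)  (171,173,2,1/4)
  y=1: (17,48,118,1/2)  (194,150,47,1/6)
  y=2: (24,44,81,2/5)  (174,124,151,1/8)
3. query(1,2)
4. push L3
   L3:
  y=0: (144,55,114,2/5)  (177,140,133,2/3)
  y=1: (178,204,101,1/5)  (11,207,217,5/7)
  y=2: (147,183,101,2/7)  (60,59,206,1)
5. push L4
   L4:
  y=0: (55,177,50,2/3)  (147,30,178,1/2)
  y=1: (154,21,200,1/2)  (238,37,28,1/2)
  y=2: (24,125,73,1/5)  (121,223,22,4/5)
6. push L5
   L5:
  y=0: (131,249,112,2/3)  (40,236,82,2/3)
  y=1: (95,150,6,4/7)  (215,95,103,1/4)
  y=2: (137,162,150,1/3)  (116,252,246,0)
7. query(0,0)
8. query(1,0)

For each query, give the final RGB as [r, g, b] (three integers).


at x=1,y=2 over L1,L2:
+L1 (α=3/4) → [189/4, 381/2, 477/4]
+L2 (α=1/8) → [2019/32, 2915/16, 3943/32]
→ [63, 182, 123]

query (0,0) [L1,L2,L3,L4,L5] — begin 0,0,0
after L1 α=1/3: [110/3, 38, 48]
after L2 α=1/2: [100/3, 191/2, 85/2]
after L3 α=2/5: [388/5, 793/10, 711/10]
after L4 α=2/3: [938/15, 4333/30, 1711/30]
after L5 α=2/3: [4868/45, 19273/90, 8431/90]
= [108, 214, 94]

query (1,0) [L1,L2,L3,L4,L5] — begin 0,0,0
after L1 α=3/7: [513/7, 222/7, 96/7]
after L2 α=1/4: [684/7, 1877/28, 151/14]
after L3 α=2/3: [1054/7, 3239/28, 3875/42]
after L4 α=1/2: [2083/14, 4079/56, 11351/84]
after L5 α=2/3: [3203/42, 30511/168, 25127/252]
→ [76, 182, 100]


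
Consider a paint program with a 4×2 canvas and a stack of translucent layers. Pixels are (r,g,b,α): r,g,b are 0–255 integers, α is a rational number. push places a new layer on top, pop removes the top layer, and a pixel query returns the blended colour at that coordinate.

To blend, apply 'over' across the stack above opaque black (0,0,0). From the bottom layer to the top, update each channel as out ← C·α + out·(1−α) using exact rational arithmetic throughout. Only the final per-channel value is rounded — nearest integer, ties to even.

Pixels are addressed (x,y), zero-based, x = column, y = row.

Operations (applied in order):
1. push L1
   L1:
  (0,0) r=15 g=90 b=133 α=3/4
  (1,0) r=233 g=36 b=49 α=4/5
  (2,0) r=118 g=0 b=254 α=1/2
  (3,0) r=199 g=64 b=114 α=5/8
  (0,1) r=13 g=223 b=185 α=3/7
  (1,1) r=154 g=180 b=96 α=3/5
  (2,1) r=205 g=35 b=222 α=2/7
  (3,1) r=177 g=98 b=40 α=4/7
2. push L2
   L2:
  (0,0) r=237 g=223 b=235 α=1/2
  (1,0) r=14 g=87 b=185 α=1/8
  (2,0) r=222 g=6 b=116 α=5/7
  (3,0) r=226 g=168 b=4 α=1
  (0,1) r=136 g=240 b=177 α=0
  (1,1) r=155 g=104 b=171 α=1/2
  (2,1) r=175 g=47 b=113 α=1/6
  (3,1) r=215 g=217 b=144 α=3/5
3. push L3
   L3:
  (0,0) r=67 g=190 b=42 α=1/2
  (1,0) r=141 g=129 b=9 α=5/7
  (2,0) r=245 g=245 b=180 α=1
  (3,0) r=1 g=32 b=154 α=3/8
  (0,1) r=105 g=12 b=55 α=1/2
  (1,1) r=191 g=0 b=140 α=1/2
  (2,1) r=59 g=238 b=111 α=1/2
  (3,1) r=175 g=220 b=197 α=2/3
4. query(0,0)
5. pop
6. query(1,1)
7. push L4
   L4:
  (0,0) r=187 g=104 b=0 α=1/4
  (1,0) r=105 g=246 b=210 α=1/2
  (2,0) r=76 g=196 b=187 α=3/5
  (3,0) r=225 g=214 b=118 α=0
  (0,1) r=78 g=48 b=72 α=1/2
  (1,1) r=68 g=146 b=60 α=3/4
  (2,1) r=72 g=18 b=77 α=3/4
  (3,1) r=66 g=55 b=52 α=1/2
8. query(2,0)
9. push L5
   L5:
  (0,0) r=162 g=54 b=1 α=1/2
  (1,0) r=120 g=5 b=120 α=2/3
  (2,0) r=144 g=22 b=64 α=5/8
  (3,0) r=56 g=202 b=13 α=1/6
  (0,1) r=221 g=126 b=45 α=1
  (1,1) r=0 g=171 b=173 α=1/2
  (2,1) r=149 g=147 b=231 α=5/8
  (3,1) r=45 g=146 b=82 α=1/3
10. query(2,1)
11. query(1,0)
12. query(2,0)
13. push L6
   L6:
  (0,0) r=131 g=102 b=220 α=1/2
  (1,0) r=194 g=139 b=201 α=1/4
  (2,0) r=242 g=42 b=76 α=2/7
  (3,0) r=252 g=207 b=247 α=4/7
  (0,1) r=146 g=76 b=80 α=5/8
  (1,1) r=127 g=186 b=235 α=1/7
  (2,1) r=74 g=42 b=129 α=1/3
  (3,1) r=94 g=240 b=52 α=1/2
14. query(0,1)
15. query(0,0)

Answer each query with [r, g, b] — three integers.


query (0,0) [L1,L2,L3] — begin 0,0,0
L1 α=3/4: [45/4, 135/2, 399/4]
L2 α=1/2: [993/8, 581/4, 1339/8]
L3 α=1/2: [1529/16, 1341/8, 1675/16]
→ [96, 168, 105]

(1,1) stack=L1,L2; from [0,0,0]:
L1 α=3/5: [462/5, 108, 288/5]
L2 α=1/2: [1237/10, 106, 1143/10]
rounded: [124, 106, 114]

query (2,0) [L1,L2,L4] — begin 0,0,0
L1 α=1/2: [59, 0, 127]
L2 α=5/7: [1228/7, 30/7, 834/7]
L4 α=3/5: [4052/35, 4176/35, 1119/7]
rounded: [116, 119, 160]

query (2,1) [L1,L2,L4,L5] — begin 0,0,0
+L1 (α=2/7) → [410/7, 10, 444/7]
+L2 (α=1/6) → [3275/42, 97/6, 3011/42]
+L4 (α=3/4) → [12347/168, 421/24, 12713/168]
+L5 (α=5/8) → [54067/448, 6301/64, 77393/448]
→ [121, 98, 173]

(1,0) stack=L1,L2,L4,L5; from [0,0,0]:
+L1 (α=4/5) → [932/5, 144/5, 196/5]
+L2 (α=1/8) → [3297/20, 1443/40, 2297/40]
+L4 (α=1/2) → [5397/40, 11283/80, 10697/80]
+L5 (α=2/3) → [4999/40, 12083/240, 29897/240]
→ [125, 50, 125]

query (2,0) [L1,L2,L4,L5] — begin 0,0,0
+L1 (α=1/2) → [59, 0, 127]
+L2 (α=5/7) → [1228/7, 30/7, 834/7]
+L4 (α=3/5) → [4052/35, 4176/35, 1119/7]
+L5 (α=5/8) → [9339/70, 8189/140, 5597/56]
= [133, 58, 100]

at x=0,y=1 over L1,L2,L4,L5,L6:
+L1 (α=3/7) → [39/7, 669/7, 555/7]
+L2 (α=0) → [39/7, 669/7, 555/7]
+L4 (α=1/2) → [585/14, 1005/14, 1059/14]
+L5 (α=1) → [221, 126, 45]
+L6 (α=5/8) → [1393/8, 379/4, 535/8]
rounded: [174, 95, 67]

at x=0,y=0 over L1,L2,L4,L5,L6:
L1 α=3/4: [45/4, 135/2, 399/4]
L2 α=1/2: [993/8, 581/4, 1339/8]
L4 α=1/4: [4475/32, 2159/16, 4017/32]
L5 α=1/2: [9659/64, 3023/32, 4049/64]
L6 α=1/2: [18043/128, 6287/64, 18129/128]
rounded: [141, 98, 142]


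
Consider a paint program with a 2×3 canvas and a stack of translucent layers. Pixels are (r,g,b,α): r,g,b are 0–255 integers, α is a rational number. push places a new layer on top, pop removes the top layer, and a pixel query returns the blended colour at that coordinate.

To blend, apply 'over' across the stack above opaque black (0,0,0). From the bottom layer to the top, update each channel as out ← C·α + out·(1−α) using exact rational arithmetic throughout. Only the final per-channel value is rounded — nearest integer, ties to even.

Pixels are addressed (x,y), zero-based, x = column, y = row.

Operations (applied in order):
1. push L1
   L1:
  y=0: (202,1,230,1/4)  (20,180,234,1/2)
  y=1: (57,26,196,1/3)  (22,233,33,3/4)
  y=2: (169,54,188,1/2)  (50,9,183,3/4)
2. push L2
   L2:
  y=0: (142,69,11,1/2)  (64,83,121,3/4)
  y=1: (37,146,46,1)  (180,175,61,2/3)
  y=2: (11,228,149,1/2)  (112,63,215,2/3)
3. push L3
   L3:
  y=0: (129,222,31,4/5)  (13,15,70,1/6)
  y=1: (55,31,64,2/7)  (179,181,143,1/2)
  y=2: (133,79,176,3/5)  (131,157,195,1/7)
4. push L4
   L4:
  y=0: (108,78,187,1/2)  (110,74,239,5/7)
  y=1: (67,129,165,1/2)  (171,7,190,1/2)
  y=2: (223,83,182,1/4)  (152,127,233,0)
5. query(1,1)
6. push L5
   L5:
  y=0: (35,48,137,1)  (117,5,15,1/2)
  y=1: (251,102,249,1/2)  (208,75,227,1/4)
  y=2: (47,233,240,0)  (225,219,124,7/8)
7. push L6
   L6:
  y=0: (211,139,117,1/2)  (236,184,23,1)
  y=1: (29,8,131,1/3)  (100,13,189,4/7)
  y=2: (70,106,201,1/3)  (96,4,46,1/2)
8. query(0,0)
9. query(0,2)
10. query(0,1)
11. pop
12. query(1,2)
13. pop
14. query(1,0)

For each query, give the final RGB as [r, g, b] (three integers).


(1,1) stack=L1,L2,L3,L4; from [0,0,0]:
L1 α=3/4: [33/2, 699/4, 99/4]
L2 α=2/3: [251/2, 2099/12, 587/12]
L3 α=1/2: [609/4, 4271/24, 2303/24]
L4 α=1/2: [1293/8, 4439/48, 6863/48]
rounded: [162, 92, 143]

(0,0) stack=L1,L2,L3,L4,L5,L6; from [0,0,0]:
L1 α=1/4: [101/2, 1/4, 115/2]
L2 α=1/2: [385/4, 277/8, 137/4]
L3 α=4/5: [2449/20, 7381/40, 633/20]
L4 α=1/2: [4609/40, 10501/80, 4373/40]
L5 α=1: [35, 48, 137]
L6 α=1/2: [123, 187/2, 127]
→ [123, 94, 127]

(0,2) stack=L1,L2,L3,L4,L5,L6; from [0,0,0]:
L1 α=1/2: [169/2, 27, 94]
L2 α=1/2: [191/4, 255/2, 243/2]
L3 α=3/5: [989/10, 492/5, 771/5]
L4 α=1/4: [5197/40, 1891/20, 3223/20]
L5 α=0: [5197/40, 1891/20, 3223/20]
L6 α=1/3: [2199/20, 2951/30, 5233/30]
= [110, 98, 174]

query (0,1) [L1,L2,L3,L4,L5,L6] — begin 0,0,0
L1 α=1/3: [19, 26/3, 196/3]
L2 α=1: [37, 146, 46]
L3 α=2/7: [295/7, 792/7, 358/7]
L4 α=1/2: [382/7, 1695/14, 1513/14]
L5 α=1/2: [2139/14, 3123/28, 4999/28]
L6 α=1/3: [2342/21, 3235/42, 6833/42]
→ [112, 77, 163]

query (1,2) [L1,L2,L3,L4,L5] — begin 0,0,0
L1 α=3/4: [75/2, 27/4, 549/4]
L2 α=2/3: [523/6, 177/4, 2269/12]
L3 α=1/7: [654/7, 845/14, 2659/14]
L4 α=0: [654/7, 845/14, 2659/14]
L5 α=7/8: [11679/56, 22307/112, 14811/112]
= [209, 199, 132]

at x=1,y=0 over L1,L2,L3,L4:
L1 α=1/2: [10, 90, 117]
L2 α=3/4: [101/2, 339/4, 120]
L3 α=1/6: [177/4, 585/8, 335/3]
L4 α=5/7: [1277/14, 295/4, 4255/21]
rounded: [91, 74, 203]


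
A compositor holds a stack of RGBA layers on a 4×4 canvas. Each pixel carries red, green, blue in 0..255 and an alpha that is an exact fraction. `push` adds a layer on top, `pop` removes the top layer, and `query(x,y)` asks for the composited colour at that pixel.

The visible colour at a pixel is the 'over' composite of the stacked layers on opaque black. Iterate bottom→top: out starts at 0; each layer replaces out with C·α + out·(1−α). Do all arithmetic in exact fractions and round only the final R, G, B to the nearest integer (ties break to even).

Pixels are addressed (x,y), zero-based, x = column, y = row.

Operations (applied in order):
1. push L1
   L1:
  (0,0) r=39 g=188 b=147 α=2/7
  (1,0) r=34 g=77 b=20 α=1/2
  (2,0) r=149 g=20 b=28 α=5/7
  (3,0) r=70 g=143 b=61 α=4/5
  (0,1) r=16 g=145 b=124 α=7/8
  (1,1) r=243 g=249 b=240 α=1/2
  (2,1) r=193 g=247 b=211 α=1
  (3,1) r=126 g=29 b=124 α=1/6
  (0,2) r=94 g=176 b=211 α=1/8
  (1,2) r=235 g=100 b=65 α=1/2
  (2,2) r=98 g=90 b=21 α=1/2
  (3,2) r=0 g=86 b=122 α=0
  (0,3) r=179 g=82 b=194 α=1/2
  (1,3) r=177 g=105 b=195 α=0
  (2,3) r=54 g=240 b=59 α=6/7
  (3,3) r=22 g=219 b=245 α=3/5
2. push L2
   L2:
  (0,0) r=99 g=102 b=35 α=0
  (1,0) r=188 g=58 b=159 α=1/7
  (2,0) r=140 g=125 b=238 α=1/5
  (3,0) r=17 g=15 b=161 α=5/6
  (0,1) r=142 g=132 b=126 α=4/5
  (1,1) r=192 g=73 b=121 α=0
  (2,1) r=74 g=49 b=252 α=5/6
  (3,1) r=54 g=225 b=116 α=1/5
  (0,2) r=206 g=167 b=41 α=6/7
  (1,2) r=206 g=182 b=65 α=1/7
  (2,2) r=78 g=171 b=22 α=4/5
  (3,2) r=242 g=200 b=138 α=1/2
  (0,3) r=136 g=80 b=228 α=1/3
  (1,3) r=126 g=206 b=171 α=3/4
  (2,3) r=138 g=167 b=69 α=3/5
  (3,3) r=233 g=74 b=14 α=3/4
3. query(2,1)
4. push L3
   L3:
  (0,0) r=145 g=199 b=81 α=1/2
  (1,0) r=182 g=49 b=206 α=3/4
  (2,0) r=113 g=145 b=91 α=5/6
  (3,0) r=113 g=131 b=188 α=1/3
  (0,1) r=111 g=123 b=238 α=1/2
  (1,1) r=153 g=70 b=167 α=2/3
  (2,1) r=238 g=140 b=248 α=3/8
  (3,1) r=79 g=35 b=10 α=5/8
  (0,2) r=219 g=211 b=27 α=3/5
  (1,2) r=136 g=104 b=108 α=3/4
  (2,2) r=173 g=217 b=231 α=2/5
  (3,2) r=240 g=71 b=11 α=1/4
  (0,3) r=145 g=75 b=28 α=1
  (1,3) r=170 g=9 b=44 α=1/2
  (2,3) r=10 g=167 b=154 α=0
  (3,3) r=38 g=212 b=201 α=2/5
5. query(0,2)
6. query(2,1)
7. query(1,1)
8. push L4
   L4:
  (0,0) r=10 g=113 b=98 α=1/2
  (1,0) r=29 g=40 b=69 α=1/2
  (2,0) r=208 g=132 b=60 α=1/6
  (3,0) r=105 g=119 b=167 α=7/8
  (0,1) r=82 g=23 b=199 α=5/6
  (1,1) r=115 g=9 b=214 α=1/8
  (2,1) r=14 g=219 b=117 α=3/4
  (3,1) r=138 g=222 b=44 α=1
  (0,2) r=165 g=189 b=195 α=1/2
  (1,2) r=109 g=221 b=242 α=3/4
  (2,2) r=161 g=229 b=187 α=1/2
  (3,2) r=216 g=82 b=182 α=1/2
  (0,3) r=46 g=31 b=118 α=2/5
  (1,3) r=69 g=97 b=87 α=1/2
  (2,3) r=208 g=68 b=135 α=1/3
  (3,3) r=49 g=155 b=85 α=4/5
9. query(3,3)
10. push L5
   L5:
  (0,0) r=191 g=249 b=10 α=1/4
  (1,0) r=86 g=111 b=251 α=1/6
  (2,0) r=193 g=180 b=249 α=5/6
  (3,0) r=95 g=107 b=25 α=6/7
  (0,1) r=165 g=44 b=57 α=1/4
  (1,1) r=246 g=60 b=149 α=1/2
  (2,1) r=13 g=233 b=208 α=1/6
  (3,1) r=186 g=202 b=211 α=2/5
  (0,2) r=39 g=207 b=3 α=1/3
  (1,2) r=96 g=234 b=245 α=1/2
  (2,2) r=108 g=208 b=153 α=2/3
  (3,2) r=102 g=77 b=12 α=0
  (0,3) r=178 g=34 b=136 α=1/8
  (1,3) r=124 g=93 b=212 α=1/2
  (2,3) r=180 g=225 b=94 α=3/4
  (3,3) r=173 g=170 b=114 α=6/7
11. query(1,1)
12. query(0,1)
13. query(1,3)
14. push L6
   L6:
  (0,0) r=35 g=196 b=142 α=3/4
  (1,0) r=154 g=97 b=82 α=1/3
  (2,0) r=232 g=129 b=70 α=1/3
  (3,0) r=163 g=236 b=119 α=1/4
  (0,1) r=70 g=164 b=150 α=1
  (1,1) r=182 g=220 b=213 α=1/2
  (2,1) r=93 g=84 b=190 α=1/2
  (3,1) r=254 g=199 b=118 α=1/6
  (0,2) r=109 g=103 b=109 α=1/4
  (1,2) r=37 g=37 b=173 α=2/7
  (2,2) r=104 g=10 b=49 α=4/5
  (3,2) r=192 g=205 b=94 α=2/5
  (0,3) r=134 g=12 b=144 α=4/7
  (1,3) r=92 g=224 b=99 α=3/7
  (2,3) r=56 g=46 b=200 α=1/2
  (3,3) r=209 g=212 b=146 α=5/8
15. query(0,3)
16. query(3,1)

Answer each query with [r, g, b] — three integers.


at x=2,y=1 over L1,L2:
+L1 (α=1) → [193, 247, 211]
+L2 (α=5/6) → [563/6, 82, 1471/6]
= [94, 82, 245]

(0,2) stack=L1,L2,L3; from [0,0,0]:
after L1 α=1/8: [47/4, 22, 211/8]
after L2 α=6/7: [713/4, 1024/7, 2179/56]
after L3 α=3/5: [2027/10, 6479/35, 4447/140]
→ [203, 185, 32]

query (2,1) [L1,L2,L3] — begin 0,0,0
after L1 α=1: [193, 247, 211]
after L2 α=5/6: [563/6, 82, 1471/6]
after L3 α=3/8: [7099/48, 415/4, 11819/48]
= [148, 104, 246]

query (1,1) [L1,L2,L3] — begin 0,0,0
after L1 α=1/2: [243/2, 249/2, 120]
after L2 α=0: [243/2, 249/2, 120]
after L3 α=2/3: [285/2, 529/6, 454/3]
→ [142, 88, 151]

at x=3,y=3 over L1,L2,L3,L4:
L1 α=3/5: [66/5, 657/5, 147]
L2 α=3/4: [3561/20, 1767/20, 189/4]
L3 α=2/5: [12203/100, 13781/100, 435/4]
L4 α=4/5: [31803/500, 75781/500, 359/4]
= [64, 152, 90]

query (1,1) [L1,L2,L3,L4,L5] — begin 0,0,0
+L1 (α=1/2) → [243/2, 249/2, 120]
+L2 (α=0) → [243/2, 249/2, 120]
+L3 (α=2/3) → [285/2, 529/6, 454/3]
+L4 (α=1/8) → [2225/16, 3757/48, 955/6]
+L5 (α=1/2) → [6161/32, 6637/96, 1849/12]
= [193, 69, 154]

(0,1) stack=L1,L2,L3,L4,L5; from [0,0,0]:
L1 α=7/8: [14, 1015/8, 217/2]
L2 α=4/5: [582/5, 5239/40, 245/2]
L3 α=1/2: [1137/10, 10159/80, 721/4]
L4 α=5/6: [5237/60, 6453/160, 1567/8]
L5 α=1/4: [8537/80, 26399/640, 5157/32]
= [107, 41, 161]

query (1,3) [L1,L2,L3,L4,L5] — begin 0,0,0
after L1 α=0: [0, 0, 0]
after L2 α=3/4: [189/2, 309/2, 513/4]
after L3 α=1/2: [529/4, 327/4, 689/8]
after L4 α=1/2: [805/8, 715/8, 1385/16]
after L5 α=1/2: [1797/16, 1459/16, 4777/32]
= [112, 91, 149]

query (0,3) [L1,L2,L3,L4,L5,L6] — begin 0,0,0
+L1 (α=1/2) → [179/2, 41, 97]
+L2 (α=1/3) → [105, 54, 422/3]
+L3 (α=1) → [145, 75, 28]
+L4 (α=2/5) → [527/5, 287/5, 64]
+L5 (α=1/8) → [4579/40, 2179/40, 73]
+L6 (α=4/7) → [35177/280, 8457/280, 795/7]
= [126, 30, 114]

(3,1) stack=L1,L2,L3,L4,L5,L6; from [0,0,0]:
+L1 (α=1/6) → [21, 29/6, 62/3]
+L2 (α=1/5) → [138/5, 733/15, 596/15]
+L3 (α=5/8) → [2389/40, 201/5, 423/20]
+L4 (α=1) → [138, 222, 44]
+L5 (α=2/5) → [786/5, 214, 554/5]
+L6 (α=1/6) → [520/3, 423/2, 112]
→ [173, 212, 112]


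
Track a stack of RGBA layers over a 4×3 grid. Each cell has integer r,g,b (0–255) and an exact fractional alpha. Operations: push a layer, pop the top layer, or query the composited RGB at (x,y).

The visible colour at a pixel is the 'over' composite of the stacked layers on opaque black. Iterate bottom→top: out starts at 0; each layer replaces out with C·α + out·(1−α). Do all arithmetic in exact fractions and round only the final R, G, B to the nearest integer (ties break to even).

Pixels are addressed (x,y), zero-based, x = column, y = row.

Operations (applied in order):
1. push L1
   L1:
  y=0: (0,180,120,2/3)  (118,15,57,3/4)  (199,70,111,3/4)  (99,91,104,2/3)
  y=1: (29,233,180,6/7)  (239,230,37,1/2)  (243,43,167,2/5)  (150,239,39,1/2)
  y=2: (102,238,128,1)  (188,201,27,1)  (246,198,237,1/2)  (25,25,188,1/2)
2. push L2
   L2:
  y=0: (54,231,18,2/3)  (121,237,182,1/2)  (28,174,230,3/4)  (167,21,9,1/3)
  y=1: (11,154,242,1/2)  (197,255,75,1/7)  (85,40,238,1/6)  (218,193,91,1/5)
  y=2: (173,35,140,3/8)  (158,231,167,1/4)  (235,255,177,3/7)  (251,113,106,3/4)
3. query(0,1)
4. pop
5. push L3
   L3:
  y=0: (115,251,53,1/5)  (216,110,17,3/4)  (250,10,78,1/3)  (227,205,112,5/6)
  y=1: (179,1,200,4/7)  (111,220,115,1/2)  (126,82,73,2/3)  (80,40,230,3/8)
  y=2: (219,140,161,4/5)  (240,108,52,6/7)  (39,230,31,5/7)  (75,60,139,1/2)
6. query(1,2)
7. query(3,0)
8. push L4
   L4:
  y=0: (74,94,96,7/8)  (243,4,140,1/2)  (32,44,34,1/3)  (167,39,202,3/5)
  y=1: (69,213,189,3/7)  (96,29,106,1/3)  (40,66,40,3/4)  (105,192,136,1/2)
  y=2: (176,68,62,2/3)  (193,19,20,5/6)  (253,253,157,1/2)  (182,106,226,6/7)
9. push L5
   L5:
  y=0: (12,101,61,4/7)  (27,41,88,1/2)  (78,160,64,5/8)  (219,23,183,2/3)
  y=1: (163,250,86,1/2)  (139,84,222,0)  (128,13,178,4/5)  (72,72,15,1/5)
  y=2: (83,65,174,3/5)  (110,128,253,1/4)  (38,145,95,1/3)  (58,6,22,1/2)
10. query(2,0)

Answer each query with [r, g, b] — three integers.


at x=0,y=1 over L1,L2:
L1 α=6/7: [174/7, 1398/7, 1080/7]
L2 α=1/2: [251/14, 1238/7, 1387/7]
= [18, 177, 198]

(1,2) stack=L1,L3; from [0,0,0]:
after L1 α=1: [188, 201, 27]
after L3 α=6/7: [1628/7, 849/7, 339/7]
→ [233, 121, 48]

query (3,0) [L1,L3] — begin 0,0,0
+L1 (α=2/3) → [66, 182/3, 208/3]
+L3 (α=5/6) → [1201/6, 3257/18, 944/9]
rounded: [200, 181, 105]

at x=2,y=0 over L1,L3,L4,L5:
after L1 α=3/4: [597/4, 105/2, 333/4]
after L3 α=1/3: [1097/6, 115/3, 163/2]
after L4 α=1/3: [1193/9, 362/9, 197/3]
after L5 α=5/8: [2363/24, 1381/12, 517/8]
= [98, 115, 65]


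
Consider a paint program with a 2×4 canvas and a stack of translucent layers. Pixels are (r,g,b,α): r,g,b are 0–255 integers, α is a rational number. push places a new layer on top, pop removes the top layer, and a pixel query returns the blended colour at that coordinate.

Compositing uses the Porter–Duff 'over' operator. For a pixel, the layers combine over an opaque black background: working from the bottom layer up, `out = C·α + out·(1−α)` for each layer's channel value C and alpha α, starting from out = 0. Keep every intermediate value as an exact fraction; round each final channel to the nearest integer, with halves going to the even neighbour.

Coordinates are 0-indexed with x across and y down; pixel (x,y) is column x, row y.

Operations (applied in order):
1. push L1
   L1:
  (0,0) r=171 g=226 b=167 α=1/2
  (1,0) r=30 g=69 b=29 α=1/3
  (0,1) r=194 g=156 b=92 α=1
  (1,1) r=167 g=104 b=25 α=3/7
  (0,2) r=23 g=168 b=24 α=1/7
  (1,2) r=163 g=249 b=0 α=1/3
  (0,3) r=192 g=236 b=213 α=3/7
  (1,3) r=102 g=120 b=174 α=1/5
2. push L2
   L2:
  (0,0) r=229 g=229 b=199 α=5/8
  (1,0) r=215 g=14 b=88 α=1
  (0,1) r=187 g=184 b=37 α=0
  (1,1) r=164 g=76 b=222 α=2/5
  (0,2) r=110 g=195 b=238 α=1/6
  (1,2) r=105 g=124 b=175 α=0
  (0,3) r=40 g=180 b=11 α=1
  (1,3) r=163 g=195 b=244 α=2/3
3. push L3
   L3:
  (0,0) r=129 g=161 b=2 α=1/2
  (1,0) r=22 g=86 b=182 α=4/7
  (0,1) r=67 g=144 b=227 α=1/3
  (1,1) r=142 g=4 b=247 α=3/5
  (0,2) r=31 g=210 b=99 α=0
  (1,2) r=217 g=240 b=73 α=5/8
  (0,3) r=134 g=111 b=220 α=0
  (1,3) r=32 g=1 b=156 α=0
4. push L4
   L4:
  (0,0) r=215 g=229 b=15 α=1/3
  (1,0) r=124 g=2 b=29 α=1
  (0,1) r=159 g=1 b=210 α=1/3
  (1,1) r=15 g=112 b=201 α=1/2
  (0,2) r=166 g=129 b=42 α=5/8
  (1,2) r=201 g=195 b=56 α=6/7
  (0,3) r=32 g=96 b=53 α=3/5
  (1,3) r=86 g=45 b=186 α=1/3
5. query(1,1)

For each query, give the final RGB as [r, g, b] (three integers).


query (1,1) [L1,L2,L3,L4] — begin 0,0,0
after L1 α=3/7: [501/7, 312/7, 75/7]
after L2 α=2/5: [3799/35, 400/7, 3333/35]
after L3 α=3/5: [22508/175, 884/35, 32601/175]
after L4 α=1/2: [25133/350, 2402/35, 33888/175]
→ [72, 69, 194]


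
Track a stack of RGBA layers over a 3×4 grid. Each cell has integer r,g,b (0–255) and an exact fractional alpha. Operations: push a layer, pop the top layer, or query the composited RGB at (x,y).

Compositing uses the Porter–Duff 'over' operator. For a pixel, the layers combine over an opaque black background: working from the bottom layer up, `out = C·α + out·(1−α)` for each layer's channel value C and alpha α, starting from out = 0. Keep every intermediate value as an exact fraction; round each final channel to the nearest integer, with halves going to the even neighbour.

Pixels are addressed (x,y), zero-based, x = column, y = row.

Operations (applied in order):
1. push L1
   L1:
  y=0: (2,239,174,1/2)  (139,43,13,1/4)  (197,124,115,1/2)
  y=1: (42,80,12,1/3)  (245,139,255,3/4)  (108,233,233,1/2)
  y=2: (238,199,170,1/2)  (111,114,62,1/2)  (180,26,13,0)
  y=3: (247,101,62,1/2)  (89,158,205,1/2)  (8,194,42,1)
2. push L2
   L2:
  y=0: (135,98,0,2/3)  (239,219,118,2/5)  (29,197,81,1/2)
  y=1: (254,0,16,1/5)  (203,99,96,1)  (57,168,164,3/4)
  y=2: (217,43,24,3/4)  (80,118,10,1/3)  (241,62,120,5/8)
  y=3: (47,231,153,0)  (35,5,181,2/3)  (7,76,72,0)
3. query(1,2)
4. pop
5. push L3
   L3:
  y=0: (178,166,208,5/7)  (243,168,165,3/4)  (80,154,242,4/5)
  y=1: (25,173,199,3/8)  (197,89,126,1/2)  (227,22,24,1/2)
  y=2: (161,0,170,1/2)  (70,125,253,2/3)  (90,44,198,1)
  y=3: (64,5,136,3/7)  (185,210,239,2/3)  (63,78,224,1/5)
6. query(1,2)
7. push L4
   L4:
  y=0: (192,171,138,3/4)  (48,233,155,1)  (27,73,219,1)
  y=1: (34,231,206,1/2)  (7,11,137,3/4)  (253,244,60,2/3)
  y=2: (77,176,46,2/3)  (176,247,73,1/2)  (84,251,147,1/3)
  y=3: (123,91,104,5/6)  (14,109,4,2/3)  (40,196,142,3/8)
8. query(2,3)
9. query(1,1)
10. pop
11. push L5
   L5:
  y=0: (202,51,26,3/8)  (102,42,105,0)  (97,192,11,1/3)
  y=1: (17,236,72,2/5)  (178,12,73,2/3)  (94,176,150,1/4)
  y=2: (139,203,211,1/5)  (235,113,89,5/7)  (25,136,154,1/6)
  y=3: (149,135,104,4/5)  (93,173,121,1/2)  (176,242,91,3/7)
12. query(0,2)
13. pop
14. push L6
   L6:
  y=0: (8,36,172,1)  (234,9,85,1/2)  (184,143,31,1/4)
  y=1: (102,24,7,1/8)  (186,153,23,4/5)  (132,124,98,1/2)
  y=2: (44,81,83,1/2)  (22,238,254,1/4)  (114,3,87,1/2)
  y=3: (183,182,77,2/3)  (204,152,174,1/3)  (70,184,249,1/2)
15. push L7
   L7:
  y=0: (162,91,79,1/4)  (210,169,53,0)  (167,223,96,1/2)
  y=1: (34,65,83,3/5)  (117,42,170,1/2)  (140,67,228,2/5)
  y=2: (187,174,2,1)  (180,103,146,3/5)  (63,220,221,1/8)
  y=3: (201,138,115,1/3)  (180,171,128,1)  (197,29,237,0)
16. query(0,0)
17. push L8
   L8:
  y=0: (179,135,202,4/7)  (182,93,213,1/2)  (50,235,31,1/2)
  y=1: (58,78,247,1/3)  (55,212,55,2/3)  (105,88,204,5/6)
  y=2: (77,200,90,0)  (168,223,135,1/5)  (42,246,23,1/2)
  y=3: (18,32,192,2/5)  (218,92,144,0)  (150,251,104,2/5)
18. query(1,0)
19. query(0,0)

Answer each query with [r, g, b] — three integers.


(1,2) stack=L1,L2; from [0,0,0]:
after L1 α=1/2: [111/2, 57, 31]
after L2 α=1/3: [191/3, 232/3, 24]
rounded: [64, 77, 24]

at x=1,y=2 over L1,L3:
after L1 α=1/2: [111/2, 57, 31]
after L3 α=2/3: [391/6, 307/3, 179]
= [65, 102, 179]

query (2,3) [L1,L3,L4] — begin 0,0,0
L1 α=1: [8, 194, 42]
L3 α=1/5: [19, 854/5, 392/5]
L4 α=3/8: [215/8, 721/4, 409/4]
rounded: [27, 180, 102]

query (1,1) [L1,L3,L4] — begin 0,0,0
after L1 α=3/4: [735/4, 417/4, 765/4]
after L3 α=1/2: [1523/8, 773/8, 1269/8]
after L4 α=3/4: [1691/32, 1037/32, 4557/32]
= [53, 32, 142]

query (0,2) [L1,L3,L5] — begin 0,0,0
L1 α=1/2: [119, 199/2, 85]
L3 α=1/2: [140, 199/4, 255/2]
L5 α=1/5: [699/5, 402/5, 721/5]
→ [140, 80, 144]

(0,0) stack=L1,L3,L6,L7; from [0,0,0]:
+L1 (α=1/2) → [1, 239/2, 87]
+L3 (α=5/7) → [892/7, 1069/7, 1214/7]
+L6 (α=1) → [8, 36, 172]
+L7 (α=1/4) → [93/2, 199/4, 595/4]
rounded: [46, 50, 149]

(1,0) stack=L1,L3,L6,L7,L8; from [0,0,0]:
L1 α=1/4: [139/4, 43/4, 13/4]
L3 α=3/4: [3055/16, 2059/16, 1993/16]
L6 α=1/2: [6799/32, 2203/32, 3353/32]
L7 α=0: [6799/32, 2203/32, 3353/32]
L8 α=1/2: [12623/64, 5179/64, 10169/64]
= [197, 81, 159]

query (0,0) [L1,L3,L6,L7,L8] — begin 0,0,0
after L1 α=1/2: [1, 239/2, 87]
after L3 α=5/7: [892/7, 1069/7, 1214/7]
after L6 α=1: [8, 36, 172]
after L7 α=1/4: [93/2, 199/4, 595/4]
after L8 α=4/7: [1711/14, 2757/28, 5017/28]
= [122, 98, 179]
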